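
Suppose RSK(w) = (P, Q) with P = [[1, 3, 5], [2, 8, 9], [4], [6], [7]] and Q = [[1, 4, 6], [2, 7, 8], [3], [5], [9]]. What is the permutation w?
Reverse the RSK construction: for i from n down to 1, find the cell of Q containing i, remove the entry at that cell from P, and reverse-bump it up through P; the value ejected from row 1 is w(i).

Step i=9: Q has 9 at row 5, column 1; remove 7 from row 5 of P and reverse-bump: 7 enters row 4 and ejects 6; 6 enters row 3 and ejects 4; 4 enters row 2 and ejects 2; 2 enters row 1 and ejects 1. So w(9) = 1. P is now [[2, 3, 5], [4, 8, 9], [6], [7]].
Step i=8: Q has 8 at row 2, column 3; remove 9 from row 2 of P and reverse-bump: 9 enters row 1 and ejects 5. So w(8) = 5. P is now [[2, 3, 9], [4, 8], [6], [7]].
Step i=7: Q has 7 at row 2, column 2; remove 8 from row 2 of P and reverse-bump: 8 enters row 1 and ejects 3. So w(7) = 3. P is now [[2, 8, 9], [4], [6], [7]].
Step i=6: Q has 6 at row 1, column 3; remove that cell from P, ejecting 9. So w(6) = 9. P is now [[2, 8], [4], [6], [7]].
Step i=5: Q has 5 at row 4, column 1; remove 7 from row 4 of P and reverse-bump: 7 enters row 3 and ejects 6; 6 enters row 2 and ejects 4; 4 enters row 1 and ejects 2. So w(5) = 2. P is now [[4, 8], [6], [7]].
Step i=4: Q has 4 at row 1, column 2; remove that cell from P, ejecting 8. So w(4) = 8. P is now [[4], [6], [7]].
Step i=3: Q has 3 at row 3, column 1; remove 7 from row 3 of P and reverse-bump: 7 enters row 2 and ejects 6; 6 enters row 1 and ejects 4. So w(3) = 4. P is now [[6], [7]].
Step i=2: Q has 2 at row 2, column 1; remove 7 from row 2 of P and reverse-bump: 7 enters row 1 and ejects 6. So w(2) = 6. P is now [[7]].
Step i=1: Q has 1 at row 1, column 1; remove that cell from P, ejecting 7. So w(1) = 7. P is now [].

So w = 7 6 4 8 2 9 3 5 1.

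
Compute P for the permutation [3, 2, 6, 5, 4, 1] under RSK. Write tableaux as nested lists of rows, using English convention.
Insert 3: appended to row 1. P = [[3]].
Insert 2: 2 bumps 3 from row 1; 3 starts row 2. P = [[2], [3]].
Insert 6: appended to row 1. P = [[2, 6], [3]].
Insert 5: 5 bumps 6 from row 1; 6 appends to row 2. P = [[2, 5], [3, 6]].
Insert 4: 4 bumps 5 from row 1; 5 bumps 6 from row 2; 6 starts row 3. P = [[2, 4], [3, 5], [6]].
Insert 1: 1 bumps 2 from row 1; 2 bumps 3 from row 2; 3 bumps 6 from row 3; 6 starts row 4. P = [[1, 4], [2, 5], [3], [6]].

So P = [[1, 4], [2, 5], [3], [6]].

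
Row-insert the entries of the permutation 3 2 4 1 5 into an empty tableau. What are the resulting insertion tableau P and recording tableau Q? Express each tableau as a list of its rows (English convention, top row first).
P = [[1, 4, 5], [2], [3]], Q = [[1, 3, 5], [2], [4]]

Insert each entry of the permutation into P by Schensted row insertion, recording in Q the position of each new cell.

After inserting 3: P = [[3]].
After inserting 2: P = [[2], [3]].
After inserting 4: P = [[2, 4], [3]].
After inserting 1: P = [[1, 4], [2], [3]].
After inserting 5: P = [[1, 4, 5], [2], [3]].

So P = [[1, 4, 5], [2], [3]], Q = [[1, 3, 5], [2], [4]].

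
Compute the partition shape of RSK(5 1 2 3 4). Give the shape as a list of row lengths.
[4, 1]

Row-insert each entry into an empty tableau.

After inserting 5: P = [[5]].
After inserting 1: P = [[1], [5]].
After inserting 2: P = [[1, 2], [5]].
After inserting 3: P = [[1, 2, 3], [5]].
After inserting 4: P = [[1, 2, 3, 4], [5]].

The final insertion tableau P = [[1, 2, 3, 4], [5]] has shape [4, 1].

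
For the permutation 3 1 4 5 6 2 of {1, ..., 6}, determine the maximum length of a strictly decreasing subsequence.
2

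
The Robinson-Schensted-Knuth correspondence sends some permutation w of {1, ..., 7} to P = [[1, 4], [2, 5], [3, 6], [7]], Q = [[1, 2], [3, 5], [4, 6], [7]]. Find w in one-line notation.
3 7 2 1 6 5 4

Reverse the RSK construction: for i from n down to 1, find the cell of Q containing i, remove the entry at that cell from P, and reverse-bump it up through P; the value ejected from row 1 is w(i).

Step i=7: Q has 7 at row 4, column 1; remove 7 from row 4 of P and reverse-bump: 7 enters row 3 and ejects 6; 6 enters row 2 and ejects 5; 5 enters row 1 and ejects 4. So w(7) = 4. P is now [[1, 5], [2, 6], [3, 7]].
Step i=6: Q has 6 at row 3, column 2; remove 7 from row 3 of P and reverse-bump: 7 enters row 2 and ejects 6; 6 enters row 1 and ejects 5. So w(6) = 5. P is now [[1, 6], [2, 7], [3]].
Step i=5: Q has 5 at row 2, column 2; remove 7 from row 2 of P and reverse-bump: 7 enters row 1 and ejects 6. So w(5) = 6. P is now [[1, 7], [2], [3]].
Step i=4: Q has 4 at row 3, column 1; remove 3 from row 3 of P and reverse-bump: 3 enters row 2 and ejects 2; 2 enters row 1 and ejects 1. So w(4) = 1. P is now [[2, 7], [3]].
Step i=3: Q has 3 at row 2, column 1; remove 3 from row 2 of P and reverse-bump: 3 enters row 1 and ejects 2. So w(3) = 2. P is now [[3, 7]].
Step i=2: Q has 2 at row 1, column 2; remove that cell from P, ejecting 7. So w(2) = 7. P is now [[3]].
Step i=1: Q has 1 at row 1, column 1; remove that cell from P, ejecting 3. So w(1) = 3. P is now [].

So w = 3 7 2 1 6 5 4.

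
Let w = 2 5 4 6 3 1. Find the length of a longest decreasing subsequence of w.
4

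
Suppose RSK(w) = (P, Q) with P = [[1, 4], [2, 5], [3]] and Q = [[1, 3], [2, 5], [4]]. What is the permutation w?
Reverse the RSK construction: for i from n down to 1, find the cell of Q containing i, remove the entry at that cell from P, and reverse-bump it up through P; the value ejected from row 1 is w(i).

Step i=5: Q has 5 at row 2, column 2; remove 5 from row 2 of P and reverse-bump: 5 enters row 1 and ejects 4. So w(5) = 4. P is now [[1, 5], [2], [3]].
Step i=4: Q has 4 at row 3, column 1; remove 3 from row 3 of P and reverse-bump: 3 enters row 2 and ejects 2; 2 enters row 1 and ejects 1. So w(4) = 1. P is now [[2, 5], [3]].
Step i=3: Q has 3 at row 1, column 2; remove that cell from P, ejecting 5. So w(3) = 5. P is now [[2], [3]].
Step i=2: Q has 2 at row 2, column 1; remove 3 from row 2 of P and reverse-bump: 3 enters row 1 and ejects 2. So w(2) = 2. P is now [[3]].
Step i=1: Q has 1 at row 1, column 1; remove that cell from P, ejecting 3. So w(1) = 3. P is now [].

So w = 3 2 5 1 4.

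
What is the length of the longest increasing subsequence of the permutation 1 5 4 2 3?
3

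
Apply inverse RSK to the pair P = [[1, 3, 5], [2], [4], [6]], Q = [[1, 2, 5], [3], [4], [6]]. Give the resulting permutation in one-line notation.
Reverse the RSK construction: for i from n down to 1, find the cell of Q containing i, remove the entry at that cell from P, and reverse-bump it up through P; the value ejected from row 1 is w(i).

Step i=6: Q has 6 at row 4, column 1; remove 6 from row 4 of P and reverse-bump: 6 enters row 3 and ejects 4; 4 enters row 2 and ejects 2; 2 enters row 1 and ejects 1. So w(6) = 1. P is now [[2, 3, 5], [4], [6]].
Step i=5: Q has 5 at row 1, column 3; remove that cell from P, ejecting 5. So w(5) = 5. P is now [[2, 3], [4], [6]].
Step i=4: Q has 4 at row 3, column 1; remove 6 from row 3 of P and reverse-bump: 6 enters row 2 and ejects 4; 4 enters row 1 and ejects 3. So w(4) = 3. P is now [[2, 4], [6]].
Step i=3: Q has 3 at row 2, column 1; remove 6 from row 2 of P and reverse-bump: 6 enters row 1 and ejects 4. So w(3) = 4. P is now [[2, 6]].
Step i=2: Q has 2 at row 1, column 2; remove that cell from P, ejecting 6. So w(2) = 6. P is now [[2]].
Step i=1: Q has 1 at row 1, column 1; remove that cell from P, ejecting 2. So w(1) = 2. P is now [].

So w = 2 6 4 3 5 1.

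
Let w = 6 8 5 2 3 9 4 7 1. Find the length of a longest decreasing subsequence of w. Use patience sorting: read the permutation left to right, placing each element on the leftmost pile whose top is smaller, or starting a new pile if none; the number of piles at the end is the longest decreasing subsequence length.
4

6: new pile. tops = [6]
8: onto pile 1 (replacing 6). tops = [8]
5: new pile. tops = [8, 5]
2: new pile. tops = [8, 5, 2]
3: onto pile 3 (replacing 2). tops = [8, 5, 3]
9: onto pile 1 (replacing 8). tops = [9, 5, 3]
4: onto pile 3 (replacing 3). tops = [9, 5, 4]
7: onto pile 2 (replacing 5). tops = [9, 7, 4]
1: new pile. tops = [9, 7, 4, 1]

4 piles, so the longest decreasing subsequence has length 4.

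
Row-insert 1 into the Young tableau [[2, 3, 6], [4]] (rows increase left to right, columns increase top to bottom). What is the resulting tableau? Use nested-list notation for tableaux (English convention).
[[1, 3, 6], [2], [4]]

In row 1, 1 replaces 2 (the leftmost entry greater than 1); 2 is bumped to row 2. In row 2, 2 replaces 4 (the leftmost entry greater than 2); 4 is bumped to row 3. 4 starts a new row 3. The new tableau is [[1, 3, 6], [2], [4]].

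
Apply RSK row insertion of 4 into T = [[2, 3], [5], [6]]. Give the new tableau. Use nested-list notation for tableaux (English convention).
4 is larger than every entry of row 1, so it is appended to row 1. The new tableau is [[2, 3, 4], [5], [6]].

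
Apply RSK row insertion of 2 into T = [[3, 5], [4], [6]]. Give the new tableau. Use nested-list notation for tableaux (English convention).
In row 1, 2 replaces 3 (the leftmost entry greater than 2); 3 is bumped to row 2. In row 2, 3 replaces 4 (the leftmost entry greater than 3); 4 is bumped to row 3. In row 3, 4 replaces 6 (the leftmost entry greater than 4); 6 is bumped to row 4. 6 starts a new row 4. The new tableau is [[2, 5], [3], [4], [6]].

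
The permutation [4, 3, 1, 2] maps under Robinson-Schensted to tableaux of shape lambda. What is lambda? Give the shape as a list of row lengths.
[2, 1, 1]

RSK row insertion gives P = [[1, 2], [3], [4]], which has shape [2, 1, 1].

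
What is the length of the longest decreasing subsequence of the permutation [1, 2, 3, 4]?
1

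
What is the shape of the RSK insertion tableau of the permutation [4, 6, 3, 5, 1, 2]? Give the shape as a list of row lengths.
[2, 2, 2]

Row-insert each entry into an empty tableau.

After inserting 4: P = [[4]].
After inserting 6: P = [[4, 6]].
After inserting 3: P = [[3, 6], [4]].
After inserting 5: P = [[3, 5], [4, 6]].
After inserting 1: P = [[1, 5], [3, 6], [4]].
After inserting 2: P = [[1, 2], [3, 5], [4, 6]].

The final insertion tableau P = [[1, 2], [3, 5], [4, 6]] has shape [2, 2, 2].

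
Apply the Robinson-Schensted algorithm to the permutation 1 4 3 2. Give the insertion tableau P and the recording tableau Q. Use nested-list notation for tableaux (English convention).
P = [[1, 2], [3], [4]], Q = [[1, 2], [3], [4]]

Insert each entry of the permutation into P by Schensted row insertion, recording in Q the position of each new cell.

Insert 1: appended to row 1. P = [[1]].
Insert 4: appended to row 1. P = [[1, 4]].
Insert 3: 3 bumps 4 from row 1; 4 starts row 2. P = [[1, 3], [4]].
Insert 2: 2 bumps 3 from row 1; 3 bumps 4 from row 2; 4 starts row 3. P = [[1, 2], [3], [4]].

So P = [[1, 2], [3], [4]], Q = [[1, 2], [3], [4]].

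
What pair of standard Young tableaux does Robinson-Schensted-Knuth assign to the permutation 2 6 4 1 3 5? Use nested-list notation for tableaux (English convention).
Insert each entry of the permutation into P by Schensted row insertion, recording in Q the position of each new cell.

Insert 2: appended to row 1. P = [[2]].
Insert 6: appended to row 1. P = [[2, 6]].
Insert 4: 4 bumps 6 from row 1; 6 starts row 2. P = [[2, 4], [6]].
Insert 1: 1 bumps 2 from row 1; 2 bumps 6 from row 2; 6 starts row 3. P = [[1, 4], [2], [6]].
Insert 3: 3 bumps 4 from row 1; 4 appends to row 2. P = [[1, 3], [2, 4], [6]].
Insert 5: appended to row 1. P = [[1, 3, 5], [2, 4], [6]].

So P = [[1, 3, 5], [2, 4], [6]], Q = [[1, 2, 6], [3, 5], [4]].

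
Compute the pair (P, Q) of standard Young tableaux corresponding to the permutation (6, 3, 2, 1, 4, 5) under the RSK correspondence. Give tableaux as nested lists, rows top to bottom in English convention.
P = [[1, 4, 5], [2], [3], [6]], Q = [[1, 5, 6], [2], [3], [4]]

Insert each entry of the permutation into P by Schensted row insertion, recording in Q the position of each new cell.

Insert 6: appended to row 1. P = [[6]], Q = [[1]].
Insert 3: 3 bumps 6 from row 1; 6 starts row 2. P = [[3], [6]], Q = [[1], [2]].
Insert 2: 2 bumps 3 from row 1; 3 bumps 6 from row 2; 6 starts row 3. P = [[2], [3], [6]], Q = [[1], [2], [3]].
Insert 1: 1 bumps 2 from row 1; 2 bumps 3 from row 2; 3 bumps 6 from row 3; 6 starts row 4. P = [[1], [2], [3], [6]], Q = [[1], [2], [3], [4]].
Insert 4: appended to row 1. P = [[1, 4], [2], [3], [6]], Q = [[1, 5], [2], [3], [4]].
Insert 5: appended to row 1. P = [[1, 4, 5], [2], [3], [6]], Q = [[1, 5, 6], [2], [3], [4]].

So P = [[1, 4, 5], [2], [3], [6]], Q = [[1, 5, 6], [2], [3], [4]].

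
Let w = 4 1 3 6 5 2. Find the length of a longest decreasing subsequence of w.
3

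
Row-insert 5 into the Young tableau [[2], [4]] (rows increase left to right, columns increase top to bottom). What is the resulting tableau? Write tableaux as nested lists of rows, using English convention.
5 is larger than every entry of row 1, so it is appended to row 1. The new tableau is [[2, 5], [4]].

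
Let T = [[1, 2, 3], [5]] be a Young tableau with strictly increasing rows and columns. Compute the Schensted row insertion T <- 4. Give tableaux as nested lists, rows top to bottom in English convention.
[[1, 2, 3, 4], [5]]

4 is larger than every entry of row 1, so it is appended to row 1. The new tableau is [[1, 2, 3, 4], [5]].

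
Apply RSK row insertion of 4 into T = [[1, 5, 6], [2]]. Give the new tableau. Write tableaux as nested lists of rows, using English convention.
In row 1, 4 replaces 5 (the leftmost entry greater than 4); 5 is bumped to row 2. 5 is appended to row 2. The new tableau is [[1, 4, 6], [2, 5]].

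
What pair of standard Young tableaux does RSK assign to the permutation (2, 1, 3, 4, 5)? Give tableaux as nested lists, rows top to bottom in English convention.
P = [[1, 3, 4, 5], [2]], Q = [[1, 3, 4, 5], [2]]

Insert each entry of the permutation into P by Schensted row insertion, recording in Q the position of each new cell.

Insert 2: appended to row 1. P = [[2]].
Insert 1: 1 bumps 2 from row 1; 2 starts row 2. P = [[1], [2]].
Insert 3: appended to row 1. P = [[1, 3], [2]].
Insert 4: appended to row 1. P = [[1, 3, 4], [2]].
Insert 5: appended to row 1. P = [[1, 3, 4, 5], [2]].

So P = [[1, 3, 4, 5], [2]], Q = [[1, 3, 4, 5], [2]].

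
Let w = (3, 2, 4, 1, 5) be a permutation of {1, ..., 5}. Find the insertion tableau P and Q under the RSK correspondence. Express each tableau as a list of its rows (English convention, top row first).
P = [[1, 4, 5], [2], [3]], Q = [[1, 3, 5], [2], [4]]

Insert each entry of the permutation into P by Schensted row insertion, recording in Q the position of each new cell.

Insert 3: appended to row 1. P = [[3]].
Insert 2: 2 bumps 3 from row 1; 3 starts row 2. P = [[2], [3]].
Insert 4: appended to row 1. P = [[2, 4], [3]].
Insert 1: 1 bumps 2 from row 1; 2 bumps 3 from row 2; 3 starts row 3. P = [[1, 4], [2], [3]].
Insert 5: appended to row 1. P = [[1, 4, 5], [2], [3]].

So P = [[1, 4, 5], [2], [3]], Q = [[1, 3, 5], [2], [4]].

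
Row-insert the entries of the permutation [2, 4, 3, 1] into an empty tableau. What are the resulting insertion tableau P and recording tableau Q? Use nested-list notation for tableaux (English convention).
P = [[1, 3], [2], [4]], Q = [[1, 2], [3], [4]]

Insert each entry of the permutation into P by Schensted row insertion, recording in Q the position of each new cell.

Insert 2: appended to row 1. P = [[2]].
Insert 4: appended to row 1. P = [[2, 4]].
Insert 3: 3 bumps 4 from row 1; 4 starts row 2. P = [[2, 3], [4]].
Insert 1: 1 bumps 2 from row 1; 2 bumps 4 from row 2; 4 starts row 3. P = [[1, 3], [2], [4]].

So P = [[1, 3], [2], [4]], Q = [[1, 2], [3], [4]].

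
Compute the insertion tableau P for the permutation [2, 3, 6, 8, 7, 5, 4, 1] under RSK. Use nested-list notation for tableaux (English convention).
P = [[1, 3, 4, 7], [2], [5], [6], [8]]

Insert 2: appended to row 1. P = [[2]].
Insert 3: appended to row 1. P = [[2, 3]].
Insert 6: appended to row 1. P = [[2, 3, 6]].
Insert 8: appended to row 1. P = [[2, 3, 6, 8]].
Insert 7: 7 bumps 8 from row 1; 8 starts row 2. P = [[2, 3, 6, 7], [8]].
Insert 5: 5 bumps 6 from row 1; 6 bumps 8 from row 2; 8 starts row 3. P = [[2, 3, 5, 7], [6], [8]].
Insert 4: 4 bumps 5 from row 1; 5 bumps 6 from row 2; 6 bumps 8 from row 3; 8 starts row 4. P = [[2, 3, 4, 7], [5], [6], [8]].
Insert 1: 1 bumps 2 from row 1; 2 bumps 5 from row 2; 5 bumps 6 from row 3; 6 bumps 8 from row 4; 8 starts row 5. P = [[1, 3, 4, 7], [2], [5], [6], [8]].

So P = [[1, 3, 4, 7], [2], [5], [6], [8]].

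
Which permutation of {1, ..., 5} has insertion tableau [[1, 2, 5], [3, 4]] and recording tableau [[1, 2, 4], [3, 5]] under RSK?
Reverse the RSK construction: for i from n down to 1, find the cell of Q containing i, remove the entry at that cell from P, and reverse-bump it up through P; the value ejected from row 1 is w(i).

Step i=5: Q has 5 at row 2, column 2; remove 4 from row 2 of P and reverse-bump: 4 enters row 1 and ejects 2. So w(5) = 2. P is now [[1, 4, 5], [3]].
Step i=4: Q has 4 at row 1, column 3; remove that cell from P, ejecting 5. So w(4) = 5. P is now [[1, 4], [3]].
Step i=3: Q has 3 at row 2, column 1; remove 3 from row 2 of P and reverse-bump: 3 enters row 1 and ejects 1. So w(3) = 1. P is now [[3, 4]].
Step i=2: Q has 2 at row 1, column 2; remove that cell from P, ejecting 4. So w(2) = 4. P is now [[3]].
Step i=1: Q has 1 at row 1, column 1; remove that cell from P, ejecting 3. So w(1) = 3. P is now [].

So w = 3 4 1 5 2.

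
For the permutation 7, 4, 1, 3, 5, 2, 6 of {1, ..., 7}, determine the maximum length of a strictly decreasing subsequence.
4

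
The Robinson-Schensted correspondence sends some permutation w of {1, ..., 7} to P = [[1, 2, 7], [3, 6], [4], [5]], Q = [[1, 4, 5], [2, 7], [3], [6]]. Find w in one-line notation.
Reverse the RSK construction: for i from n down to 1, find the cell of Q containing i, remove the entry at that cell from P, and reverse-bump it up through P; the value ejected from row 1 is w(i).

Step i=7: Q has 7 at row 2, column 2; remove 6 from row 2 of P and reverse-bump: 6 enters row 1 and ejects 2. So w(7) = 2. P is now [[1, 6, 7], [3], [4], [5]].
Step i=6: Q has 6 at row 4, column 1; remove 5 from row 4 of P and reverse-bump: 5 enters row 3 and ejects 4; 4 enters row 2 and ejects 3; 3 enters row 1 and ejects 1. So w(6) = 1. P is now [[3, 6, 7], [4], [5]].
Step i=5: Q has 5 at row 1, column 3; remove that cell from P, ejecting 7. So w(5) = 7. P is now [[3, 6], [4], [5]].
Step i=4: Q has 4 at row 1, column 2; remove that cell from P, ejecting 6. So w(4) = 6. P is now [[3], [4], [5]].
Step i=3: Q has 3 at row 3, column 1; remove 5 from row 3 of P and reverse-bump: 5 enters row 2 and ejects 4; 4 enters row 1 and ejects 3. So w(3) = 3. P is now [[4], [5]].
Step i=2: Q has 2 at row 2, column 1; remove 5 from row 2 of P and reverse-bump: 5 enters row 1 and ejects 4. So w(2) = 4. P is now [[5]].
Step i=1: Q has 1 at row 1, column 1; remove that cell from P, ejecting 5. So w(1) = 5. P is now [].

So w = 5 4 3 6 7 1 2.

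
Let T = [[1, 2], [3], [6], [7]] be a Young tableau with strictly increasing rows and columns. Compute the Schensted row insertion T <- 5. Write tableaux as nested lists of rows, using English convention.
[[1, 2, 5], [3], [6], [7]]

5 is larger than every entry of row 1, so it is appended to row 1. The new tableau is [[1, 2, 5], [3], [6], [7]].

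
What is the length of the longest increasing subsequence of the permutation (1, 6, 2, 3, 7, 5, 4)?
4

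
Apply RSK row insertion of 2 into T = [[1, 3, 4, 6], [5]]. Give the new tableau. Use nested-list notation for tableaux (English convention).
[[1, 2, 4, 6], [3], [5]]

In row 1, 2 replaces 3 (the leftmost entry greater than 2); 3 is bumped to row 2. In row 2, 3 replaces 5 (the leftmost entry greater than 3); 5 is bumped to row 3. 5 starts a new row 3. The new tableau is [[1, 2, 4, 6], [3], [5]].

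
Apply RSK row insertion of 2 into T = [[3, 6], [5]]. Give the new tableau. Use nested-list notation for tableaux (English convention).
[[2, 6], [3], [5]]

In row 1, 2 replaces 3 (the leftmost entry greater than 2); 3 is bumped to row 2. In row 2, 3 replaces 5 (the leftmost entry greater than 3); 5 is bumped to row 3. 5 starts a new row 3. The new tableau is [[2, 6], [3], [5]].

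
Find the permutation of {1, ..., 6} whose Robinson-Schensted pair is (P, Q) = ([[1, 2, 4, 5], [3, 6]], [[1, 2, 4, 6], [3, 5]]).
Reverse the RSK construction: for i from n down to 1, find the cell of Q containing i, remove the entry at that cell from P, and reverse-bump it up through P; the value ejected from row 1 is w(i).

Step i=6: Q has 6 at row 1, column 4; remove that cell from P, ejecting 5. So w(6) = 5. P is now [[1, 2, 4], [3, 6]].
Step i=5: Q has 5 at row 2, column 2; remove 6 from row 2 of P and reverse-bump: 6 enters row 1 and ejects 4. So w(5) = 4. P is now [[1, 2, 6], [3]].
Step i=4: Q has 4 at row 1, column 3; remove that cell from P, ejecting 6. So w(4) = 6. P is now [[1, 2], [3]].
Step i=3: Q has 3 at row 2, column 1; remove 3 from row 2 of P and reverse-bump: 3 enters row 1 and ejects 2. So w(3) = 2. P is now [[1, 3]].
Step i=2: Q has 2 at row 1, column 2; remove that cell from P, ejecting 3. So w(2) = 3. P is now [[1]].
Step i=1: Q has 1 at row 1, column 1; remove that cell from P, ejecting 1. So w(1) = 1. P is now [].

So w = 1 3 2 6 4 5.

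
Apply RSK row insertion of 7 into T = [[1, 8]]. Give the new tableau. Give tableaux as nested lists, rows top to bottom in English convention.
In row 1, 7 replaces 8 (the leftmost entry greater than 7); 8 is bumped to row 2. 8 starts a new row 2. The new tableau is [[1, 7], [8]].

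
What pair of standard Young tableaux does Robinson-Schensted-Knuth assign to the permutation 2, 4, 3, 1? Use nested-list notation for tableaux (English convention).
Insert each entry of the permutation into P by Schensted row insertion, recording in Q the position of each new cell.

Insert 2: appended to row 1. P = [[2]].
Insert 4: appended to row 1. P = [[2, 4]].
Insert 3: 3 bumps 4 from row 1; 4 starts row 2. P = [[2, 3], [4]].
Insert 1: 1 bumps 2 from row 1; 2 bumps 4 from row 2; 4 starts row 3. P = [[1, 3], [2], [4]].

So P = [[1, 3], [2], [4]], Q = [[1, 2], [3], [4]].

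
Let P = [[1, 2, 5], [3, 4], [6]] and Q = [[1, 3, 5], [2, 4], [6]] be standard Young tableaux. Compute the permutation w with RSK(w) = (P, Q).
3 1 6 4 5 2

Reverse the RSK construction: for i from n down to 1, find the cell of Q containing i, remove the entry at that cell from P, and reverse-bump it up through P; the value ejected from row 1 is w(i).

Step i=6: Q has 6 at row 3, column 1; remove 6 from row 3 of P and reverse-bump: 6 enters row 2 and ejects 4; 4 enters row 1 and ejects 2. So w(6) = 2. P is now [[1, 4, 5], [3, 6]].
Step i=5: Q has 5 at row 1, column 3; remove that cell from P, ejecting 5. So w(5) = 5. P is now [[1, 4], [3, 6]].
Step i=4: Q has 4 at row 2, column 2; remove 6 from row 2 of P and reverse-bump: 6 enters row 1 and ejects 4. So w(4) = 4. P is now [[1, 6], [3]].
Step i=3: Q has 3 at row 1, column 2; remove that cell from P, ejecting 6. So w(3) = 6. P is now [[1], [3]].
Step i=2: Q has 2 at row 2, column 1; remove 3 from row 2 of P and reverse-bump: 3 enters row 1 and ejects 1. So w(2) = 1. P is now [[3]].
Step i=1: Q has 1 at row 1, column 1; remove that cell from P, ejecting 3. So w(1) = 3. P is now [].

So w = 3 1 6 4 5 2.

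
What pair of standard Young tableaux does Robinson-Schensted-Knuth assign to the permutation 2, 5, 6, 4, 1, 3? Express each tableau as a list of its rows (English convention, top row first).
Insert each entry of the permutation into P by Schensted row insertion, recording in Q the position of each new cell.

Insert 2: appended to row 1. P = [[2]].
Insert 5: appended to row 1. P = [[2, 5]].
Insert 6: appended to row 1. P = [[2, 5, 6]].
Insert 4: 4 bumps 5 from row 1; 5 starts row 2. P = [[2, 4, 6], [5]].
Insert 1: 1 bumps 2 from row 1; 2 bumps 5 from row 2; 5 starts row 3. P = [[1, 4, 6], [2], [5]].
Insert 3: 3 bumps 4 from row 1; 4 appends to row 2. P = [[1, 3, 6], [2, 4], [5]].

So P = [[1, 3, 6], [2, 4], [5]], Q = [[1, 2, 3], [4, 6], [5]].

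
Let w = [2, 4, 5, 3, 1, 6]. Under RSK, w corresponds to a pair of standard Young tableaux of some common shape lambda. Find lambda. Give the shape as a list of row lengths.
[4, 1, 1]

RSK row insertion gives P = [[1, 3, 5, 6], [2], [4]], which has shape [4, 1, 1].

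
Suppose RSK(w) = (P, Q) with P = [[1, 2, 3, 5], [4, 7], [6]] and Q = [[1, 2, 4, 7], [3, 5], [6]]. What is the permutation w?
Reverse the RSK construction: for i from n down to 1, find the cell of Q containing i, remove the entry at that cell from P, and reverse-bump it up through P; the value ejected from row 1 is w(i).

Step i=7: Q has 7 at row 1, column 4; remove that cell from P, ejecting 5. So w(7) = 5. P is now [[1, 2, 3], [4, 7], [6]].
Step i=6: Q has 6 at row 3, column 1; remove 6 from row 3 of P and reverse-bump: 6 enters row 2 and ejects 4; 4 enters row 1 and ejects 3. So w(6) = 3. P is now [[1, 2, 4], [6, 7]].
Step i=5: Q has 5 at row 2, column 2; remove 7 from row 2 of P and reverse-bump: 7 enters row 1 and ejects 4. So w(5) = 4. P is now [[1, 2, 7], [6]].
Step i=4: Q has 4 at row 1, column 3; remove that cell from P, ejecting 7. So w(4) = 7. P is now [[1, 2], [6]].
Step i=3: Q has 3 at row 2, column 1; remove 6 from row 2 of P and reverse-bump: 6 enters row 1 and ejects 2. So w(3) = 2. P is now [[1, 6]].
Step i=2: Q has 2 at row 1, column 2; remove that cell from P, ejecting 6. So w(2) = 6. P is now [[1]].
Step i=1: Q has 1 at row 1, column 1; remove that cell from P, ejecting 1. So w(1) = 1. P is now [].

So w = 1 6 2 7 4 3 5.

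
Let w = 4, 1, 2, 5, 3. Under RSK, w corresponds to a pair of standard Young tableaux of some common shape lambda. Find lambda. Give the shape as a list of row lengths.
[3, 2]

Row-insert each entry into an empty tableau.

After inserting 4: P = [[4]].
After inserting 1: P = [[1], [4]].
After inserting 2: P = [[1, 2], [4]].
After inserting 5: P = [[1, 2, 5], [4]].
After inserting 3: P = [[1, 2, 3], [4, 5]].

The final insertion tableau P = [[1, 2, 3], [4, 5]] has shape [3, 2].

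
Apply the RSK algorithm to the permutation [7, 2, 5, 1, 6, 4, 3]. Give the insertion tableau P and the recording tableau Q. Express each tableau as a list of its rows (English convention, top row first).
Insert each entry of the permutation into P by Schensted row insertion, recording in Q the position of each new cell.

Insert 7: appended to row 1. P = [[7]], Q = [[1]].
Insert 2: 2 bumps 7 from row 1; 7 starts row 2. P = [[2], [7]], Q = [[1], [2]].
Insert 5: appended to row 1. P = [[2, 5], [7]], Q = [[1, 3], [2]].
Insert 1: 1 bumps 2 from row 1; 2 bumps 7 from row 2; 7 starts row 3. P = [[1, 5], [2], [7]], Q = [[1, 3], [2], [4]].
Insert 6: appended to row 1. P = [[1, 5, 6], [2], [7]], Q = [[1, 3, 5], [2], [4]].
Insert 4: 4 bumps 5 from row 1; 5 appends to row 2. P = [[1, 4, 6], [2, 5], [7]], Q = [[1, 3, 5], [2, 6], [4]].
Insert 3: 3 bumps 4 from row 1; 4 bumps 5 from row 2; 5 bumps 7 from row 3; 7 starts row 4. P = [[1, 3, 6], [2, 4], [5], [7]], Q = [[1, 3, 5], [2, 6], [4], [7]].

So P = [[1, 3, 6], [2, 4], [5], [7]], Q = [[1, 3, 5], [2, 6], [4], [7]].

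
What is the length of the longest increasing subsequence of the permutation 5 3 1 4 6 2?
3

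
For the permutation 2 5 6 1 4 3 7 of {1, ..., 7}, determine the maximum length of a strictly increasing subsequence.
4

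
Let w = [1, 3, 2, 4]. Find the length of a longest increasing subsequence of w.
3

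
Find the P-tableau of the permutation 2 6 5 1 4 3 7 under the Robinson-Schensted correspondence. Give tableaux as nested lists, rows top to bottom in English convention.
Insert 2: appended to row 1. P = [[2]].
Insert 6: appended to row 1. P = [[2, 6]].
Insert 5: 5 bumps 6 from row 1; 6 starts row 2. P = [[2, 5], [6]].
Insert 1: 1 bumps 2 from row 1; 2 bumps 6 from row 2; 6 starts row 3. P = [[1, 5], [2], [6]].
Insert 4: 4 bumps 5 from row 1; 5 appends to row 2. P = [[1, 4], [2, 5], [6]].
Insert 3: 3 bumps 4 from row 1; 4 bumps 5 from row 2; 5 bumps 6 from row 3; 6 starts row 4. P = [[1, 3], [2, 4], [5], [6]].
Insert 7: appended to row 1. P = [[1, 3, 7], [2, 4], [5], [6]].

So P = [[1, 3, 7], [2, 4], [5], [6]].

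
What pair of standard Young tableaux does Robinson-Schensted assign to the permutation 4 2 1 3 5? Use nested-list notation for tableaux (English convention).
P = [[1, 3, 5], [2], [4]], Q = [[1, 4, 5], [2], [3]]

Insert each entry of the permutation into P by Schensted row insertion, recording in Q the position of each new cell.

Insert 4: appended to row 1. P = [[4]], Q = [[1]].
Insert 2: 2 bumps 4 from row 1; 4 starts row 2. P = [[2], [4]], Q = [[1], [2]].
Insert 1: 1 bumps 2 from row 1; 2 bumps 4 from row 2; 4 starts row 3. P = [[1], [2], [4]], Q = [[1], [2], [3]].
Insert 3: appended to row 1. P = [[1, 3], [2], [4]], Q = [[1, 4], [2], [3]].
Insert 5: appended to row 1. P = [[1, 3, 5], [2], [4]], Q = [[1, 4, 5], [2], [3]].

So P = [[1, 3, 5], [2], [4]], Q = [[1, 4, 5], [2], [3]].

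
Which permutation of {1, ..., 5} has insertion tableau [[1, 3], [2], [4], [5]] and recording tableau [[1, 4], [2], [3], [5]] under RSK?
Reverse the RSK construction: for i from n down to 1, find the cell of Q containing i, remove the entry at that cell from P, and reverse-bump it up through P; the value ejected from row 1 is w(i).

Step i=5: Q has 5 at row 4, column 1; remove 5 from row 4 of P and reverse-bump: 5 enters row 3 and ejects 4; 4 enters row 2 and ejects 2; 2 enters row 1 and ejects 1. So w(5) = 1. P is now [[2, 3], [4], [5]].
Step i=4: Q has 4 at row 1, column 2; remove that cell from P, ejecting 3. So w(4) = 3. P is now [[2], [4], [5]].
Step i=3: Q has 3 at row 3, column 1; remove 5 from row 3 of P and reverse-bump: 5 enters row 2 and ejects 4; 4 enters row 1 and ejects 2. So w(3) = 2. P is now [[4], [5]].
Step i=2: Q has 2 at row 2, column 1; remove 5 from row 2 of P and reverse-bump: 5 enters row 1 and ejects 4. So w(2) = 4. P is now [[5]].
Step i=1: Q has 1 at row 1, column 1; remove that cell from P, ejecting 5. So w(1) = 5. P is now [].

So w = 5 4 2 3 1.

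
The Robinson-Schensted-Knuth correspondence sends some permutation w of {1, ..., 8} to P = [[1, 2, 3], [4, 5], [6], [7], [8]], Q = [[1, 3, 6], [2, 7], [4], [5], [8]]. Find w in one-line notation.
8 1 7 4 2 6 5 3

Reverse the RSK construction: for i from n down to 1, find the cell of Q containing i, remove the entry at that cell from P, and reverse-bump it up through P; the value ejected from row 1 is w(i).

Step i=8: Q has 8 at row 5, column 1; remove 8 from row 5 of P and reverse-bump: 8 enters row 4 and ejects 7; 7 enters row 3 and ejects 6; 6 enters row 2 and ejects 5; 5 enters row 1 and ejects 3. So w(8) = 3. P is now [[1, 2, 5], [4, 6], [7], [8]].
Step i=7: Q has 7 at row 2, column 2; remove 6 from row 2 of P and reverse-bump: 6 enters row 1 and ejects 5. So w(7) = 5. P is now [[1, 2, 6], [4], [7], [8]].
Step i=6: Q has 6 at row 1, column 3; remove that cell from P, ejecting 6. So w(6) = 6. P is now [[1, 2], [4], [7], [8]].
Step i=5: Q has 5 at row 4, column 1; remove 8 from row 4 of P and reverse-bump: 8 enters row 3 and ejects 7; 7 enters row 2 and ejects 4; 4 enters row 1 and ejects 2. So w(5) = 2. P is now [[1, 4], [7], [8]].
Step i=4: Q has 4 at row 3, column 1; remove 8 from row 3 of P and reverse-bump: 8 enters row 2 and ejects 7; 7 enters row 1 and ejects 4. So w(4) = 4. P is now [[1, 7], [8]].
Step i=3: Q has 3 at row 1, column 2; remove that cell from P, ejecting 7. So w(3) = 7. P is now [[1], [8]].
Step i=2: Q has 2 at row 2, column 1; remove 8 from row 2 of P and reverse-bump: 8 enters row 1 and ejects 1. So w(2) = 1. P is now [[8]].
Step i=1: Q has 1 at row 1, column 1; remove that cell from P, ejecting 8. So w(1) = 8. P is now [].

So w = 8 1 7 4 2 6 5 3.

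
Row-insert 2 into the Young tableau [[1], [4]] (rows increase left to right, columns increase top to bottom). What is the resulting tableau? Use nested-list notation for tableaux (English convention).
[[1, 2], [4]]

2 is larger than every entry of row 1, so it is appended to row 1. The new tableau is [[1, 2], [4]].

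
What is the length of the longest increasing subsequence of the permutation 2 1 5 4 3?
2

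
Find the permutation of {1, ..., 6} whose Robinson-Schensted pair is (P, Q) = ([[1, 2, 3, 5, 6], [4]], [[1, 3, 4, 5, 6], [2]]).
4 1 2 3 5 6

Reverse the RSK construction: for i from n down to 1, find the cell of Q containing i, remove the entry at that cell from P, and reverse-bump it up through P; the value ejected from row 1 is w(i).

Step i=6: Q has 6 at row 1, column 5; remove that cell from P, ejecting 6. So w(6) = 6. P is now [[1, 2, 3, 5], [4]].
Step i=5: Q has 5 at row 1, column 4; remove that cell from P, ejecting 5. So w(5) = 5. P is now [[1, 2, 3], [4]].
Step i=4: Q has 4 at row 1, column 3; remove that cell from P, ejecting 3. So w(4) = 3. P is now [[1, 2], [4]].
Step i=3: Q has 3 at row 1, column 2; remove that cell from P, ejecting 2. So w(3) = 2. P is now [[1], [4]].
Step i=2: Q has 2 at row 2, column 1; remove 4 from row 2 of P and reverse-bump: 4 enters row 1 and ejects 1. So w(2) = 1. P is now [[4]].
Step i=1: Q has 1 at row 1, column 1; remove that cell from P, ejecting 4. So w(1) = 4. P is now [].

So w = 4 1 2 3 5 6.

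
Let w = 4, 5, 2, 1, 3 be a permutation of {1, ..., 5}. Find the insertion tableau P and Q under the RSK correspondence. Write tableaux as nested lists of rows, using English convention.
Insert each entry of the permutation into P by Schensted row insertion, recording in Q the position of each new cell.

After inserting 4: P = [[4]].
After inserting 5: P = [[4, 5]].
After inserting 2: P = [[2, 5], [4]].
After inserting 1: P = [[1, 5], [2], [4]].
After inserting 3: P = [[1, 3], [2, 5], [4]].

So P = [[1, 3], [2, 5], [4]], Q = [[1, 2], [3, 5], [4]].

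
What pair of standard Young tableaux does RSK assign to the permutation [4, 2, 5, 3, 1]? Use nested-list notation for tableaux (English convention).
Insert each entry of the permutation into P by Schensted row insertion, recording in Q the position of each new cell.

After inserting 4: P = [[4]].
After inserting 2: P = [[2], [4]].
After inserting 5: P = [[2, 5], [4]].
After inserting 3: P = [[2, 3], [4, 5]].
After inserting 1: P = [[1, 3], [2, 5], [4]].

So P = [[1, 3], [2, 5], [4]], Q = [[1, 3], [2, 4], [5]].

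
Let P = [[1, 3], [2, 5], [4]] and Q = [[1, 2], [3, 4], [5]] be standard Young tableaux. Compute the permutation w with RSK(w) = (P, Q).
4 5 2 3 1

Reverse the RSK construction: for i from n down to 1, find the cell of Q containing i, remove the entry at that cell from P, and reverse-bump it up through P; the value ejected from row 1 is w(i).

Step i=5: Q has 5 at row 3, column 1; remove 4 from row 3 of P and reverse-bump: 4 enters row 2 and ejects 2; 2 enters row 1 and ejects 1. So w(5) = 1. P is now [[2, 3], [4, 5]].
Step i=4: Q has 4 at row 2, column 2; remove 5 from row 2 of P and reverse-bump: 5 enters row 1 and ejects 3. So w(4) = 3. P is now [[2, 5], [4]].
Step i=3: Q has 3 at row 2, column 1; remove 4 from row 2 of P and reverse-bump: 4 enters row 1 and ejects 2. So w(3) = 2. P is now [[4, 5]].
Step i=2: Q has 2 at row 1, column 2; remove that cell from P, ejecting 5. So w(2) = 5. P is now [[4]].
Step i=1: Q has 1 at row 1, column 1; remove that cell from P, ejecting 4. So w(1) = 4. P is now [].

So w = 4 5 2 3 1.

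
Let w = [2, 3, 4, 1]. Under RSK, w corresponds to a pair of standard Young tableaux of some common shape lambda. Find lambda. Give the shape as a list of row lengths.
Row-insert each entry into an empty tableau.

After inserting 2: P = [[2]].
After inserting 3: P = [[2, 3]].
After inserting 4: P = [[2, 3, 4]].
After inserting 1: P = [[1, 3, 4], [2]].

The final insertion tableau P = [[1, 3, 4], [2]] has shape [3, 1].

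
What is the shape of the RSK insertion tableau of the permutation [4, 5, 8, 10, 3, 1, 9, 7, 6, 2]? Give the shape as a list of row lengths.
[4, 2, 2, 1, 1]

Row-insert each entry into an empty tableau.

After inserting 4: P = [[4]].
After inserting 5: P = [[4, 5]].
After inserting 8: P = [[4, 5, 8]].
After inserting 10: P = [[4, 5, 8, 10]].
After inserting 3: P = [[3, 5, 8, 10], [4]].
After inserting 1: P = [[1, 5, 8, 10], [3], [4]].
After inserting 9: P = [[1, 5, 8, 9], [3, 10], [4]].
After inserting 7: P = [[1, 5, 7, 9], [3, 8], [4, 10]].
After inserting 6: P = [[1, 5, 6, 9], [3, 7], [4, 8], [10]].
After inserting 2: P = [[1, 2, 6, 9], [3, 5], [4, 7], [8], [10]].

The final insertion tableau P = [[1, 2, 6, 9], [3, 5], [4, 7], [8], [10]] has shape [4, 2, 2, 1, 1].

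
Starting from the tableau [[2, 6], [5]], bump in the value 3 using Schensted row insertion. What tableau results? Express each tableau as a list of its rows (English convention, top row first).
In row 1, 3 replaces 6 (the leftmost entry greater than 3); 6 is bumped to row 2. 6 is appended to row 2. The new tableau is [[2, 3], [5, 6]].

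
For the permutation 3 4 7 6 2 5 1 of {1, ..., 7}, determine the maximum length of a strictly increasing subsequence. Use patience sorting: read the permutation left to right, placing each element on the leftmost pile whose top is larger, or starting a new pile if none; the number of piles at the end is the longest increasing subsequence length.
3

3: new pile. tops = [3]
4: new pile. tops = [3, 4]
7: new pile. tops = [3, 4, 7]
6: onto pile 3 (replacing 7). tops = [3, 4, 6]
2: onto pile 1 (replacing 3). tops = [2, 4, 6]
5: onto pile 3 (replacing 6). tops = [2, 4, 5]
1: onto pile 1 (replacing 2). tops = [1, 4, 5]

3 piles, so the longest increasing subsequence has length 3.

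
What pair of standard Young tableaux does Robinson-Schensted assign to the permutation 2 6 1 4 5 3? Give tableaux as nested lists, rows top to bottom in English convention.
Insert each entry of the permutation into P by Schensted row insertion, recording in Q the position of each new cell.

Insert 2: appended to row 1. P = [[2]].
Insert 6: appended to row 1. P = [[2, 6]].
Insert 1: 1 bumps 2 from row 1; 2 starts row 2. P = [[1, 6], [2]].
Insert 4: 4 bumps 6 from row 1; 6 appends to row 2. P = [[1, 4], [2, 6]].
Insert 5: appended to row 1. P = [[1, 4, 5], [2, 6]].
Insert 3: 3 bumps 4 from row 1; 4 bumps 6 from row 2; 6 starts row 3. P = [[1, 3, 5], [2, 4], [6]].

So P = [[1, 3, 5], [2, 4], [6]], Q = [[1, 2, 5], [3, 4], [6]].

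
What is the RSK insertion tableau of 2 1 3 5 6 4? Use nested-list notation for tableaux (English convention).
Insert 2: appended to row 1. P = [[2]].
Insert 1: 1 bumps 2 from row 1; 2 starts row 2. P = [[1], [2]].
Insert 3: appended to row 1. P = [[1, 3], [2]].
Insert 5: appended to row 1. P = [[1, 3, 5], [2]].
Insert 6: appended to row 1. P = [[1, 3, 5, 6], [2]].
Insert 4: 4 bumps 5 from row 1; 5 appends to row 2. P = [[1, 3, 4, 6], [2, 5]].

So P = [[1, 3, 4, 6], [2, 5]].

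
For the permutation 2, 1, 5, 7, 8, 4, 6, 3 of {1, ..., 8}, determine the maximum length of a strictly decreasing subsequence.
3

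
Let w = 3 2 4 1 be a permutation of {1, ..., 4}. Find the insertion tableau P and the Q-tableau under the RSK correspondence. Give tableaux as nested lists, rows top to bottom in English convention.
Insert each entry of the permutation into P by Schensted row insertion, recording in Q the position of each new cell.

Insert 3: appended to row 1. P = [[3]].
Insert 2: 2 bumps 3 from row 1; 3 starts row 2. P = [[2], [3]].
Insert 4: appended to row 1. P = [[2, 4], [3]].
Insert 1: 1 bumps 2 from row 1; 2 bumps 3 from row 2; 3 starts row 3. P = [[1, 4], [2], [3]].

So P = [[1, 4], [2], [3]], Q = [[1, 3], [2], [4]].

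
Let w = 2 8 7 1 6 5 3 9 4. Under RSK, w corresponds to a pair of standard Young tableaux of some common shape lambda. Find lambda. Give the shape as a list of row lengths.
[3, 3, 1, 1, 1]

Row-insert each entry into an empty tableau.

After inserting 2: P = [[2]].
After inserting 8: P = [[2, 8]].
After inserting 7: P = [[2, 7], [8]].
After inserting 1: P = [[1, 7], [2], [8]].
After inserting 6: P = [[1, 6], [2, 7], [8]].
After inserting 5: P = [[1, 5], [2, 6], [7], [8]].
After inserting 3: P = [[1, 3], [2, 5], [6], [7], [8]].
After inserting 9: P = [[1, 3, 9], [2, 5], [6], [7], [8]].
After inserting 4: P = [[1, 3, 4], [2, 5, 9], [6], [7], [8]].

The final insertion tableau P = [[1, 3, 4], [2, 5, 9], [6], [7], [8]] has shape [3, 3, 1, 1, 1].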